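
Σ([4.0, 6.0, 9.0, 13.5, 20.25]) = 52.75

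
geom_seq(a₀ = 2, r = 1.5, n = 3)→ a_0 = 2*1.5^0 = 2.0
a_1 = 2*1.5^1 = 3.0
a_2 = 2*1.5^2 = 4.5
= [2.0, 3.0, 4.5]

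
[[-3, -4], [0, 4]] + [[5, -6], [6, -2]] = [[2, -10], [6, 2]]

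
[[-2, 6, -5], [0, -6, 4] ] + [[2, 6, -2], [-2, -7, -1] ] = [[0, 12, -7], [-2, -13, 3]]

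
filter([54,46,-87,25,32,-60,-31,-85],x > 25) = keep x where x > 25: 54✓, 46✓, -87✗, 25✗, 32✓, -60✗, -31✗, -85✗
= [54, 46, 32]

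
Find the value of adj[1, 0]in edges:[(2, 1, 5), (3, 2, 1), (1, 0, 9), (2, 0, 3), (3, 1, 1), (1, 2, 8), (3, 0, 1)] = 9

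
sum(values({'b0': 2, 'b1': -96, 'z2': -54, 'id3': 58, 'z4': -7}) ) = -97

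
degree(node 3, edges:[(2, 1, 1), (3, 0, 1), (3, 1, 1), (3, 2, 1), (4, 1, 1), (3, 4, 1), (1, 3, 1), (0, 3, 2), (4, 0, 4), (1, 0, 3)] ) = incident: (3,0), (3,1), (3,2), (3,4), (1,3), (0,3)
= 6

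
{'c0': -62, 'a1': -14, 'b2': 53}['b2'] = 53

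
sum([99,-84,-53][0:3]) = -38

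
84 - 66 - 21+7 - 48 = -44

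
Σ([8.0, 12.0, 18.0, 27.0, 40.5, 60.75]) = 166.25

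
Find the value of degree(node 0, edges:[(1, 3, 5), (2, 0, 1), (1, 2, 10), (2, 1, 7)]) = incident: (2,0)
= 1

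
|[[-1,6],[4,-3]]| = (-1)*(-3) - (6)*(4)
= -21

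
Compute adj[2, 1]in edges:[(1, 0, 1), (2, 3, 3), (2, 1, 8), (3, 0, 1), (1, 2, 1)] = 8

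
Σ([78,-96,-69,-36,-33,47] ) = -109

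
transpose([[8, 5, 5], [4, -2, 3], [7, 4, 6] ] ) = [[8, 4, 7], [5, -2, 4], [5, 3, 6]]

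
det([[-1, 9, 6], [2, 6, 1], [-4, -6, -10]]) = (1)*(-1)*det([[6, 1], [-6, -10]]) + (-1)*(9)*det([[2, 1], [-4, -10]]) + (1)*(6)*det([[2, 6], [-4, -6]])
= 54 + 144 + 72
= 270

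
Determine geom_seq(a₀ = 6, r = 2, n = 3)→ [6, 12, 24]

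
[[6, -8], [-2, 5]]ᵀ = [[6, -2], [-8, 5]]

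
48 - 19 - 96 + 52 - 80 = -95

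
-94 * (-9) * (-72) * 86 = -5238432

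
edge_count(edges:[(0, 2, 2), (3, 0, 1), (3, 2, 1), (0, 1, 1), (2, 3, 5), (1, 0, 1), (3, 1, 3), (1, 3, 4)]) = 8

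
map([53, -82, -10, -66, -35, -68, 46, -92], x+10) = 53+10=63, -82+10=-72, -10+10=0, -66+10=-56, -35+10=-25, -68+10=-58, 46+10=56, -92+10=-82
= [63, -72, 0, -56, -25, -58, 56, -82]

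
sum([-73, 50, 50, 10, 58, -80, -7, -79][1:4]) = slice → [50, 50, 10]
50 + 50 + 10
= 110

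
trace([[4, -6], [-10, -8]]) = diagonal: 4 + (-8)
= -4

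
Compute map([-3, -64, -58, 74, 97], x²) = (-3)²=9, (-64)²=4096, (-58)²=3364, (74)²=5476, (97)²=9409
= [9, 4096, 3364, 5476, 9409]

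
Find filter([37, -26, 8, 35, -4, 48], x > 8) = keep x where x > 8: 37✓, -26✗, 8✗, 35✓, -4✗, 48✓
= [37, 35, 48]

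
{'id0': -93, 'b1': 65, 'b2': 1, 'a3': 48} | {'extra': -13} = {'id0': -93, 'b1': 65, 'b2': 1, 'a3': 48, 'extra': -13}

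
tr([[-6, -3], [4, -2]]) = -8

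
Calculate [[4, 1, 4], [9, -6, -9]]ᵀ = [[4, 9], [1, -6], [4, -9]]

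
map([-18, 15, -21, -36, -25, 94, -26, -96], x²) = (-18)²=324, (15)²=225, (-21)²=441, (-36)²=1296, (-25)²=625, (94)²=8836, (-26)²=676, (-96)²=9216
= [324, 225, 441, 1296, 625, 8836, 676, 9216]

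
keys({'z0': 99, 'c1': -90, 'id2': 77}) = ['z0', 'c1', 'id2']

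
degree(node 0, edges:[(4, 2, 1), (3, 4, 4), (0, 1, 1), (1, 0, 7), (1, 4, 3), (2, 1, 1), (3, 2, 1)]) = incident: (0,1), (1,0)
= 2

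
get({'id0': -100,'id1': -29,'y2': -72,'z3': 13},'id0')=-100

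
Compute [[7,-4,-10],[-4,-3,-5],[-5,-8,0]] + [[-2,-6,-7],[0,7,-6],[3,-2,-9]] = [[5, -10, -17], [-4, 4, -11], [-2, -10, -9]]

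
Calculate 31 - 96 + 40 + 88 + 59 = 122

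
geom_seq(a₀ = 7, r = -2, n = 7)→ a_0 = 7*(-2)^0 = 7
a_1 = 7*(-2)^1 = -14
a_2 = 7*(-2)^2 = 28
...
= [7, -14, 28, -56, 112, -224, 448]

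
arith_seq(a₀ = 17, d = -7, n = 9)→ [17, 10, 3, -4, -11, -18, -25, -32, -39]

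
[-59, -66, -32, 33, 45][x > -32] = keep x where x > -32: -59✗, -66✗, -32✗, 33✓, 45✓
= [33, 45]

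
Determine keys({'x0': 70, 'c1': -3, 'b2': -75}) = ['x0', 'c1', 'b2']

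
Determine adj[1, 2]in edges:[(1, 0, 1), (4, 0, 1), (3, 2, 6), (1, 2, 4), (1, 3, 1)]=4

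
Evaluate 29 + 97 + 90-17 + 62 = 261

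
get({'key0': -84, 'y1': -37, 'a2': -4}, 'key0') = -84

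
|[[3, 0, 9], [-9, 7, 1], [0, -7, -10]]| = 378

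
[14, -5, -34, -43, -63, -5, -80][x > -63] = keep x where x > -63: 14✓, -5✓, -34✓, -43✓, -63✗, -5✓, -80✗
= [14, -5, -34, -43, -5]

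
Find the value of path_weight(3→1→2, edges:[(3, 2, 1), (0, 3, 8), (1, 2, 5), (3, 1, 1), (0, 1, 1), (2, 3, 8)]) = w(3→1)=1 + w(1→2)=5
= 6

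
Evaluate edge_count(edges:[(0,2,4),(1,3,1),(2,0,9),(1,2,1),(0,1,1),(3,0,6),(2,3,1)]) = 7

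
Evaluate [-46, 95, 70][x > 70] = [95]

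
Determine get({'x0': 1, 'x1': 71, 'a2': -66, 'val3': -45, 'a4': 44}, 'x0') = 1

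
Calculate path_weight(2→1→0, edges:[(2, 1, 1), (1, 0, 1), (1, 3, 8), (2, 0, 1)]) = w(2→1)=1 + w(1→0)=1
= 2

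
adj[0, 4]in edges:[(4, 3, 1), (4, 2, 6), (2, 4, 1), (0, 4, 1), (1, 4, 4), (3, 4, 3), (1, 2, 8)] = 1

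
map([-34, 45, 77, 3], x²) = [1156, 2025, 5929, 9]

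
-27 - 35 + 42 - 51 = -71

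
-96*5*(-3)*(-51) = -73440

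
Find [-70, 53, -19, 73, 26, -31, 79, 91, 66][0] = -70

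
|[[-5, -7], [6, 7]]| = 7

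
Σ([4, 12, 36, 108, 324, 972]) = 1456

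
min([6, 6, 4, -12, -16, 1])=-16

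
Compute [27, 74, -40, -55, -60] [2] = -40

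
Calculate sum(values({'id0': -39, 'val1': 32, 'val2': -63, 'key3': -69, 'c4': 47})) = (-39) + 32 + (-63) + (-69) + 47
= -92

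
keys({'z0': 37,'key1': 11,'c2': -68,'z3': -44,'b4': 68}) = ['z0', 'key1', 'c2', 'z3', 'b4']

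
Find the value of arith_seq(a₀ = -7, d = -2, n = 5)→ a_0 = -7 + 0*-2 = -7
a_1 = -7 + 1*-2 = -9
a_2 = -7 + 2*-2 = -11
...
= [-7, -9, -11, -13, -15]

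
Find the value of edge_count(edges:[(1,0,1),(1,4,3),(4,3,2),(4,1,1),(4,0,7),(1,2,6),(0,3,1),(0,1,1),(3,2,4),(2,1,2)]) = 10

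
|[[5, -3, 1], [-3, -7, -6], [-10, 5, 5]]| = (1)*(5)*det([[-7, -6], [5, 5]]) + (-1)*(-3)*det([[-3, -6], [-10, 5]]) + (1)*(1)*det([[-3, -7], [-10, 5]])
= -25 + -225 + -85
= -335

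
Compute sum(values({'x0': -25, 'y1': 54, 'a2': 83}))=(-25) + 54 + 83
= 112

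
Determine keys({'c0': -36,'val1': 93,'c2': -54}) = ['c0', 'val1', 'c2']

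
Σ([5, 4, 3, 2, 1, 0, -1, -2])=5 + 4 + 3 + 2 + 1 + 0 + (-1) + (-2)
= 12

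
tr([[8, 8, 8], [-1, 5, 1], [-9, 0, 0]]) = diagonal: 8 + 5 + 0
= 13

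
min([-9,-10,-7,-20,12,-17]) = -20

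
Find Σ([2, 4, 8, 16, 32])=62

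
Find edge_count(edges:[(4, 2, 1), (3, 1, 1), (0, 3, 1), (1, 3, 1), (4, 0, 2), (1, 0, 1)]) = 6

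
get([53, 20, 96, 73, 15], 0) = 53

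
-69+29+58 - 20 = -2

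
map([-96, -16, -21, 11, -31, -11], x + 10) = -96+10=-86, -16+10=-6, -21+10=-11, 11+10=21, -31+10=-21, -11+10=-1
= [-86, -6, -11, 21, -21, -1]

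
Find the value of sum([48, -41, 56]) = 48 + (-41) + 56
= 63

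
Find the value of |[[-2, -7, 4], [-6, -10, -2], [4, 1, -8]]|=364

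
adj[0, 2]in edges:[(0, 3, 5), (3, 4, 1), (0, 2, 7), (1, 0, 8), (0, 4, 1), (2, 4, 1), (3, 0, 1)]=7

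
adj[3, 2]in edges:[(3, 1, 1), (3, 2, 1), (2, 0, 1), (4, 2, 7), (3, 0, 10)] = 1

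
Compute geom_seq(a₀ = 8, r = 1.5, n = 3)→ a_0 = 8*1.5^0 = 8.0
a_1 = 8*1.5^1 = 12.0
a_2 = 8*1.5^2 = 18.0
= [8.0, 12.0, 18.0]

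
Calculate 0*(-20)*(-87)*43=0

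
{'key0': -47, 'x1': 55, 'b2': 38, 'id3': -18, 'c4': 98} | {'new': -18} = {'key0': -47, 'x1': 55, 'b2': 38, 'id3': -18, 'c4': 98, 'new': -18}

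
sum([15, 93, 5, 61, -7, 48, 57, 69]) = 341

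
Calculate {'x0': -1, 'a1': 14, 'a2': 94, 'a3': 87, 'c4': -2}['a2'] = 94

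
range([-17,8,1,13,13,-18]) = 31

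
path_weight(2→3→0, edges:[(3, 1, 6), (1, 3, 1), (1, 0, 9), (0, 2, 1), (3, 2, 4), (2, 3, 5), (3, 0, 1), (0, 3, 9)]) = 6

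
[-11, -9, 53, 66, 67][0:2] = [-11, -9]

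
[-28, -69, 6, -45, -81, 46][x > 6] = [46]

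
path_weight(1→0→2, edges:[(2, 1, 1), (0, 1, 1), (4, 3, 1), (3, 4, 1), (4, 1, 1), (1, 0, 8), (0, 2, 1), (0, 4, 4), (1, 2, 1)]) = 9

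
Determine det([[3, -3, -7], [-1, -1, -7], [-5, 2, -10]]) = 46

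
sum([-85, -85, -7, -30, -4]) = -211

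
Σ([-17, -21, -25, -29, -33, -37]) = -162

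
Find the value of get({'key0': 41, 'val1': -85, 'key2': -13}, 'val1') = -85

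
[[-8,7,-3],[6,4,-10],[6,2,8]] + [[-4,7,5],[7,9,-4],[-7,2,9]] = [[-12, 14, 2], [13, 13, -14], [-1, 4, 17]]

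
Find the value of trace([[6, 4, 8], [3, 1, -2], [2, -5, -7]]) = 0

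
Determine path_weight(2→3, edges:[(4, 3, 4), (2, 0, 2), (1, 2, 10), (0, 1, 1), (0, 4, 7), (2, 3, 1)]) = 1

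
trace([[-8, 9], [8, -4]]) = -12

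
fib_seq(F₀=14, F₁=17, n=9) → [14, 17, 31, 48, 79, 127, 206, 333, 539]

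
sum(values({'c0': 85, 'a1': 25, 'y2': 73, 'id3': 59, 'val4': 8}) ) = 250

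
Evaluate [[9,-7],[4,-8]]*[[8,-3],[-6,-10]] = [[114, 43], [80, 68]]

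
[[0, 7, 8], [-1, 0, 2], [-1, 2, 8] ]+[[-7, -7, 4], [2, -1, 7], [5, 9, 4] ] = [[-7, 0, 12], [1, -1, 9], [4, 11, 12]]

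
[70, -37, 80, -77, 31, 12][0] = 70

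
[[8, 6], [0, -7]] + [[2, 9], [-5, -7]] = [[10, 15], [-5, -14]]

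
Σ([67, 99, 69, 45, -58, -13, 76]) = 67 + 99 + 69 + 45 + (-58) + (-13) + 76
= 285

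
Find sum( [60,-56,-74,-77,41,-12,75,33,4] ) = -6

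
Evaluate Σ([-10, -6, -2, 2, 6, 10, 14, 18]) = (-10) + (-6) + (-2) + 2 + 6 + 10 + 14 + 18
= 32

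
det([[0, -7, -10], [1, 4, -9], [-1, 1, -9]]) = (1)*(0)*det([[4, -9], [1, -9]]) + (-1)*(-7)*det([[1, -9], [-1, -9]]) + (1)*(-10)*det([[1, 4], [-1, 1]])
= 0 + -126 + -50
= -176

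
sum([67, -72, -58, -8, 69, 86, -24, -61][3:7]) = slice → [-8, 69, 86, -24]
(-8) + 69 + 86 + (-24)
= 123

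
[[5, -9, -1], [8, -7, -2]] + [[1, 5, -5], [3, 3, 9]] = [[6, -4, -6], [11, -4, 7]]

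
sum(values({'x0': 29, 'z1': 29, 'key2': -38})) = 29 + 29 + (-38)
= 20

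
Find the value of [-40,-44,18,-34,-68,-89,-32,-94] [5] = -89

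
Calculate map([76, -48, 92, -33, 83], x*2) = [152, -96, 184, -66, 166]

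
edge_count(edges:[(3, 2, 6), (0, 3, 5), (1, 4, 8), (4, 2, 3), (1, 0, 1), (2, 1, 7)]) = 6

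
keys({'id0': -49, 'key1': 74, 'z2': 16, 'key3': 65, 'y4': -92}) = ['id0', 'key1', 'z2', 'key3', 'y4']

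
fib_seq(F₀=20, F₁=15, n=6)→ [20, 15, 35, 50, 85, 135]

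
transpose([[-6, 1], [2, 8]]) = [[-6, 2], [1, 8]]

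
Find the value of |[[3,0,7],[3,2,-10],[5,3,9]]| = 137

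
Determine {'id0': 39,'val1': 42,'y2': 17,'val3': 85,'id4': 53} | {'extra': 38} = {'id0': 39, 'val1': 42, 'y2': 17, 'val3': 85, 'id4': 53, 'extra': 38}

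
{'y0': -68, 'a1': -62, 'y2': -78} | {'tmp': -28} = {'y0': -68, 'a1': -62, 'y2': -78, 'tmp': -28}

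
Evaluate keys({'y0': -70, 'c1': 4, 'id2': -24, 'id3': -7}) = ['y0', 'c1', 'id2', 'id3']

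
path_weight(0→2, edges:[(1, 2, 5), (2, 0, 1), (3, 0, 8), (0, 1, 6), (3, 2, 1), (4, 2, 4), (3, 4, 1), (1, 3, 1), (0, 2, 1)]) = 1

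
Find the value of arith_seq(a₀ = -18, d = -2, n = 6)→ [-18, -20, -22, -24, -26, -28]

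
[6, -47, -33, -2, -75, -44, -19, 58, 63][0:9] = [6, -47, -33, -2, -75, -44, -19, 58, 63]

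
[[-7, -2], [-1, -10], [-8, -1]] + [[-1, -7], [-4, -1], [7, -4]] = [[-8, -9], [-5, -11], [-1, -5]]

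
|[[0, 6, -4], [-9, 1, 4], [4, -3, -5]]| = -266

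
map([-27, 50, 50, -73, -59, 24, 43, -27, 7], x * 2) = [-54, 100, 100, -146, -118, 48, 86, -54, 14]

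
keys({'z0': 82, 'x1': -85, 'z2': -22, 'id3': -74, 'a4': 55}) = ['z0', 'x1', 'z2', 'id3', 'a4']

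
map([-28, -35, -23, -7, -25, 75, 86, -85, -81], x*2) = [-56, -70, -46, -14, -50, 150, 172, -170, -162]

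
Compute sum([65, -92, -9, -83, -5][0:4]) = slice → [65, -92, -9, -83]
65 + (-92) + (-9) + (-83)
= -119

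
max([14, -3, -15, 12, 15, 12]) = 15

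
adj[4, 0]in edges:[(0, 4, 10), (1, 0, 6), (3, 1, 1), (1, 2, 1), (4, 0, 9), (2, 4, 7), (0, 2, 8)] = 9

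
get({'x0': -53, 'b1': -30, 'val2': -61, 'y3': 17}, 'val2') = -61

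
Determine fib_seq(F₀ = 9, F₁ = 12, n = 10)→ F_2 = F_1 + F_0 = 21
F_3 = F_2 + F_1 = 33
F_4 = F_3 + F_2 = 54
...
= [9, 12, 21, 33, 54, 87, 141, 228, 369, 597]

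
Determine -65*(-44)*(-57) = -163020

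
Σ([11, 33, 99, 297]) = 440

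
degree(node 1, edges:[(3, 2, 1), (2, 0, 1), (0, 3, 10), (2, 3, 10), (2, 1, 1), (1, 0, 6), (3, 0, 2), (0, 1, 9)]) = incident: (2,1), (1,0), (0,1)
= 3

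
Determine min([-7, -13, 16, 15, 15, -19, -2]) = -19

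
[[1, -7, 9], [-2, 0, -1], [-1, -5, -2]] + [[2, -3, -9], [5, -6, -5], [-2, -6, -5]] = [[3, -10, 0], [3, -6, -6], [-3, -11, -7]]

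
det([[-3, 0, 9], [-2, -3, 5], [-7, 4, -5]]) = (1)*(-3)*det([[-3, 5], [4, -5]]) + (-1)*(0)*det([[-2, 5], [-7, -5]]) + (1)*(9)*det([[-2, -3], [-7, 4]])
= 15 + 0 + -261
= -246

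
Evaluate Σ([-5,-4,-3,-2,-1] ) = -15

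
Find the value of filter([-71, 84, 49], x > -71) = [84, 49]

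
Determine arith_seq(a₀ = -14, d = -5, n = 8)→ a_0 = -14 + 0*-5 = -14
a_1 = -14 + 1*-5 = -19
a_2 = -14 + 2*-5 = -24
...
= [-14, -19, -24, -29, -34, -39, -44, -49]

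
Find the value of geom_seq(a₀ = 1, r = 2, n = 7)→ [1, 2, 4, 8, 16, 32, 64]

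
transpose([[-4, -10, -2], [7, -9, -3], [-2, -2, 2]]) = [[-4, 7, -2], [-10, -9, -2], [-2, -3, 2]]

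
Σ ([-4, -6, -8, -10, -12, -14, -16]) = (-4) + (-6) + (-8) + (-10) + (-12) + (-14) + (-16)
= -70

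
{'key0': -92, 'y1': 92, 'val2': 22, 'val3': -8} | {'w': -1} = {'key0': -92, 'y1': 92, 'val2': 22, 'val3': -8, 'w': -1}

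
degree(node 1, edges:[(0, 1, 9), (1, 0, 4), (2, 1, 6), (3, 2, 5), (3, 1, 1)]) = incident: (0,1), (1,0), (2,1), (3,1)
= 4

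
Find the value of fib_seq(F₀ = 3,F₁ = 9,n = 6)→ [3, 9, 12, 21, 33, 54]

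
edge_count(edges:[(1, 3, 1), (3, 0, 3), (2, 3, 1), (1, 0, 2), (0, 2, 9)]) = 5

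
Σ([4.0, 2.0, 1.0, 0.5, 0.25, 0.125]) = 4.0 + 2.0 + 1.0 + 0.5 + 0.25 + 0.125
= 7.875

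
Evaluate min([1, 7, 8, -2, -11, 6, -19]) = -19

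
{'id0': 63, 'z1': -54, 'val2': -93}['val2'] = -93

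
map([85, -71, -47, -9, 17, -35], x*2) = 85*2=170, -71*2=-142, -47*2=-94, -9*2=-18, 17*2=34, -35*2=-70
= [170, -142, -94, -18, 34, -70]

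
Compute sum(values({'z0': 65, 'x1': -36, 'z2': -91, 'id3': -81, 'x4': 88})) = 65 + (-36) + (-91) + (-81) + 88
= -55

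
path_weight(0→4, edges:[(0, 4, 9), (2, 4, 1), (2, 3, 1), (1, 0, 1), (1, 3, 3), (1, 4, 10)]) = w(0→4)=9
= 9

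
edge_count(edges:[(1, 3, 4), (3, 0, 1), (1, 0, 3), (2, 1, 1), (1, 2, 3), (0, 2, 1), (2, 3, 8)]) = 7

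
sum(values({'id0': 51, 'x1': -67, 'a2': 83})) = 67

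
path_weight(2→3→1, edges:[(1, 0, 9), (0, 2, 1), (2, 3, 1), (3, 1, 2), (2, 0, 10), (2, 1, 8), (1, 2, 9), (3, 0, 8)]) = 3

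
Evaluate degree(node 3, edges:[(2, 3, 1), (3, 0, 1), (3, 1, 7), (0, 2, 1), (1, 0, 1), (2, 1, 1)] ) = 3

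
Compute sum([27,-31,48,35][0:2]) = -4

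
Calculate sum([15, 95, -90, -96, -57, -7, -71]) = 15 + 95 + (-90) + (-96) + (-57) + (-7) + (-71)
= -211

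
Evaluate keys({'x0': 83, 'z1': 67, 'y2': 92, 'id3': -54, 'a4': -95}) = ['x0', 'z1', 'y2', 'id3', 'a4']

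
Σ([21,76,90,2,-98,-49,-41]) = 1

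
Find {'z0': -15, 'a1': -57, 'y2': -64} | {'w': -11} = {'z0': -15, 'a1': -57, 'y2': -64, 'w': -11}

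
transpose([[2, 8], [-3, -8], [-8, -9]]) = [[2, -3, -8], [8, -8, -9]]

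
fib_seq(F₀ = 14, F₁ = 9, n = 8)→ [14, 9, 23, 32, 55, 87, 142, 229]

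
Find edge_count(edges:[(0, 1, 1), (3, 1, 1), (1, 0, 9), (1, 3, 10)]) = 4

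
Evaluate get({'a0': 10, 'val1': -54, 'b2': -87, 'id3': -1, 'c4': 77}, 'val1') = -54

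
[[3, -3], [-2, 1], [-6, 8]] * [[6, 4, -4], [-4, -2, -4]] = [[30, 18, 0], [-16, -10, 4], [-68, -40, -8]]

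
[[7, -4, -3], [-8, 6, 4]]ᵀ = [[7, -8], [-4, 6], [-3, 4]]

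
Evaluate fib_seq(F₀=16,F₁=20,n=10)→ [16, 20, 36, 56, 92, 148, 240, 388, 628, 1016]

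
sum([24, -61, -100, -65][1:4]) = -226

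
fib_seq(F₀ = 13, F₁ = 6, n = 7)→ [13, 6, 19, 25, 44, 69, 113]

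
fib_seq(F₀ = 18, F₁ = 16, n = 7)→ F_2 = F_1 + F_0 = 34
F_3 = F_2 + F_1 = 50
F_4 = F_3 + F_2 = 84
...
= [18, 16, 34, 50, 84, 134, 218]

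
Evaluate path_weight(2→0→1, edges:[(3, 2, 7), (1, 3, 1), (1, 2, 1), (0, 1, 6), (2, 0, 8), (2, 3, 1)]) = w(2→0)=8 + w(0→1)=6
= 14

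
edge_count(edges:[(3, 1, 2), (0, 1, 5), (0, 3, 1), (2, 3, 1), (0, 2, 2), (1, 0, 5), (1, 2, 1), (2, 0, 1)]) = 8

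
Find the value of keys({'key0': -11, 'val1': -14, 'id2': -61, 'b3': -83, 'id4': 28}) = ['key0', 'val1', 'id2', 'b3', 'id4']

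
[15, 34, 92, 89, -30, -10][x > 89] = [92]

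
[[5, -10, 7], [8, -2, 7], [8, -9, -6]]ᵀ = [[5, 8, 8], [-10, -2, -9], [7, 7, -6]]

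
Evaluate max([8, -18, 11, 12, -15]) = 12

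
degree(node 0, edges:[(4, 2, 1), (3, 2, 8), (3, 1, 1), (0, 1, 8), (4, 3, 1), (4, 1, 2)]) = 1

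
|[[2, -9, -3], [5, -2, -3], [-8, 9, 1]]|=(1)*(2)*det([[-2, -3], [9, 1]]) + (-1)*(-9)*det([[5, -3], [-8, 1]]) + (1)*(-3)*det([[5, -2], [-8, 9]])
= 50 + -171 + -87
= -208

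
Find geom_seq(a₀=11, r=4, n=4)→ [11, 44, 176, 704]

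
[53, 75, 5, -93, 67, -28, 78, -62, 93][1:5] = [75, 5, -93, 67]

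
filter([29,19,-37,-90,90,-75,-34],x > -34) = [29, 19, 90]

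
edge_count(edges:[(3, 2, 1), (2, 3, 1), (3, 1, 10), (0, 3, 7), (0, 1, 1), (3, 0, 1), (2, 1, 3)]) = 7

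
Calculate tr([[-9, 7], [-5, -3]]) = diagonal: (-9) + (-3)
= -12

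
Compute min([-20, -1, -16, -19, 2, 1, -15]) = -20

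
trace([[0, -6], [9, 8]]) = 8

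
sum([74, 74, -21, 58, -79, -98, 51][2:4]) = 37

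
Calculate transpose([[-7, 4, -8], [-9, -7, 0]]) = [[-7, -9], [4, -7], [-8, 0]]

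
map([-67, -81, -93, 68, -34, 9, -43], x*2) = [-134, -162, -186, 136, -68, 18, -86]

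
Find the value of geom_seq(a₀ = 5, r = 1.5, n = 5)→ a_0 = 5*1.5^0 = 5.0
a_1 = 5*1.5^1 = 7.5
a_2 = 5*1.5^2 = 11.25
...
= [5.0, 7.5, 11.25, 16.875, 25.3125]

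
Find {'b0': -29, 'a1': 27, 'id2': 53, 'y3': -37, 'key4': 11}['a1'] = 27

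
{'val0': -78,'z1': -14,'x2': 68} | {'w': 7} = {'val0': -78, 'z1': -14, 'x2': 68, 'w': 7}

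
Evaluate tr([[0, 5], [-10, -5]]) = -5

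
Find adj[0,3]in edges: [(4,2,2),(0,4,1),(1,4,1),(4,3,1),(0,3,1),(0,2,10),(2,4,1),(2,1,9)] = 1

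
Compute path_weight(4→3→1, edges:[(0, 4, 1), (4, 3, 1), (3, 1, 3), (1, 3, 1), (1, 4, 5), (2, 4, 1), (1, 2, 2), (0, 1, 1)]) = 4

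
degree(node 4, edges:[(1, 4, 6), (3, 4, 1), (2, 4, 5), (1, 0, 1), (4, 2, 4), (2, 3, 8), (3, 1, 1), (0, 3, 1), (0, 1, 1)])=incident: (1,4), (3,4), (2,4), (4,2)
= 4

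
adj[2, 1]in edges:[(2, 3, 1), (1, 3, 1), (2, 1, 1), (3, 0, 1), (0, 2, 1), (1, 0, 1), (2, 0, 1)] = 1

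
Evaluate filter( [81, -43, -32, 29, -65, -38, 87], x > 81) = keep x where x > 81: 81✗, -43✗, -32✗, 29✗, -65✗, -38✗, 87✓
= [87]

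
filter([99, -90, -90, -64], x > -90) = keep x where x > -90: 99✓, -90✗, -90✗, -64✓
= [99, -64]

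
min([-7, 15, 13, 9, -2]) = -7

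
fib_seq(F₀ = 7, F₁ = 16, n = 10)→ F_2 = F_1 + F_0 = 23
F_3 = F_2 + F_1 = 39
F_4 = F_3 + F_2 = 62
...
= [7, 16, 23, 39, 62, 101, 163, 264, 427, 691]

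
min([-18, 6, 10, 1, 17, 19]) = -18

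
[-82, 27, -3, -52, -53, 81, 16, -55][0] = -82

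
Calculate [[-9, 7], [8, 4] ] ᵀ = [[-9, 8], [7, 4]]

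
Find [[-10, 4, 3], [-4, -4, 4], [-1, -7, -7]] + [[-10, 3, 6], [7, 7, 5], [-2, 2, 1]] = [[-20, 7, 9], [3, 3, 9], [-3, -5, -6]]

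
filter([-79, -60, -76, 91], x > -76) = [-60, 91]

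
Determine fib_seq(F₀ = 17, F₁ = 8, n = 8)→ [17, 8, 25, 33, 58, 91, 149, 240]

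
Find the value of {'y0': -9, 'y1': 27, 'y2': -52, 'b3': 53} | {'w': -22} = {'y0': -9, 'y1': 27, 'y2': -52, 'b3': 53, 'w': -22}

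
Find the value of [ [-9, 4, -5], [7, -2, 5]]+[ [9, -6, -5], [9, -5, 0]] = [[0, -2, -10], [16, -7, 5]]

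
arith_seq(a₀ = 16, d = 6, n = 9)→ a_0 = 16 + 0*6 = 16
a_1 = 16 + 1*6 = 22
a_2 = 16 + 2*6 = 28
...
= [16, 22, 28, 34, 40, 46, 52, 58, 64]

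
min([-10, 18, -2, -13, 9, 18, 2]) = -13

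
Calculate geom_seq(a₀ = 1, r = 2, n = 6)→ a_0 = 1*2^0 = 1
a_1 = 1*2^1 = 2
a_2 = 1*2^2 = 4
...
= [1, 2, 4, 8, 16, 32]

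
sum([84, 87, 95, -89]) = 84 + 87 + 95 + (-89)
= 177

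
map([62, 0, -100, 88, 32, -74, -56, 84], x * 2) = [124, 0, -200, 176, 64, -148, -112, 168]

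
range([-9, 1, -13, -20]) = 21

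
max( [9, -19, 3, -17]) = 9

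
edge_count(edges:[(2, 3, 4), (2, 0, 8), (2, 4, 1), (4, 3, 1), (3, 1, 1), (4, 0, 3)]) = 6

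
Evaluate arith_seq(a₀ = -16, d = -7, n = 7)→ [-16, -23, -30, -37, -44, -51, -58]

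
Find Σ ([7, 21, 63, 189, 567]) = 847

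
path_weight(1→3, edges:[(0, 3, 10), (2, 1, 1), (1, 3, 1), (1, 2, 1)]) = 1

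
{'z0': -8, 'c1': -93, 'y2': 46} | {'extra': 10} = {'z0': -8, 'c1': -93, 'y2': 46, 'extra': 10}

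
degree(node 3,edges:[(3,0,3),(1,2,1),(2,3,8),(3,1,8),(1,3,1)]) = 4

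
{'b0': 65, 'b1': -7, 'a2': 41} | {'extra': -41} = {'b0': 65, 'b1': -7, 'a2': 41, 'extra': -41}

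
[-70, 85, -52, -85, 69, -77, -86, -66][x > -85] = keep x where x > -85: -70✓, 85✓, -52✓, -85✗, 69✓, -77✓, -86✗, -66✓
= [-70, 85, -52, 69, -77, -66]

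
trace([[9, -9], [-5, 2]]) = diagonal: 9 + 2
= 11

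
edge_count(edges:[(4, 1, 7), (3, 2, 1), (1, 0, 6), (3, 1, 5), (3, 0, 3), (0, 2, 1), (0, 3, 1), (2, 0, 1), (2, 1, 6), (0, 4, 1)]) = 10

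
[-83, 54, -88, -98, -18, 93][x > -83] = [54, -18, 93]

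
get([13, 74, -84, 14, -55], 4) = -55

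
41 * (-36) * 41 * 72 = -4357152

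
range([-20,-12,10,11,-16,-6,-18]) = 31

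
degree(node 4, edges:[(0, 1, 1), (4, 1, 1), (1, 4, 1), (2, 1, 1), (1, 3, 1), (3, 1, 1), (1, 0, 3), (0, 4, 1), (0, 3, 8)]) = 3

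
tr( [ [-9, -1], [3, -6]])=-15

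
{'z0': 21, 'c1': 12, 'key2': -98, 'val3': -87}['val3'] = -87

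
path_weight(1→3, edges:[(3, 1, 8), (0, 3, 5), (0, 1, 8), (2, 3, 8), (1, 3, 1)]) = 1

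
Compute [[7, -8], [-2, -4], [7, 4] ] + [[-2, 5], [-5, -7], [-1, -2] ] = [[5, -3], [-7, -11], [6, 2]]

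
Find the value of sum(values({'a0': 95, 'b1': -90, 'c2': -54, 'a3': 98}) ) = 95 + (-90) + (-54) + 98
= 49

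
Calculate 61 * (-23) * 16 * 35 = -785680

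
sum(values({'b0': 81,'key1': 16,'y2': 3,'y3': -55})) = 45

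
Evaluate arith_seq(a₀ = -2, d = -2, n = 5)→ [-2, -4, -6, -8, -10]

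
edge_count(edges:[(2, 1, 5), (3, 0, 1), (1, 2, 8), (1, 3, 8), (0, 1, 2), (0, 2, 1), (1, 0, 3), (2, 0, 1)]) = 8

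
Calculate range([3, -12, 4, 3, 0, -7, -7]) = 16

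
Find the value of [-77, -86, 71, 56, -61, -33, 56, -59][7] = -59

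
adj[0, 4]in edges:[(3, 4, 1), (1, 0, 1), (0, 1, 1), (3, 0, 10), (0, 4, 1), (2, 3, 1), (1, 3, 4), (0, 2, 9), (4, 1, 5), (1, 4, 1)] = 1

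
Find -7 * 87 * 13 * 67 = -530439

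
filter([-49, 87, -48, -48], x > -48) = keep x where x > -48: -49✗, 87✓, -48✗, -48✗
= [87]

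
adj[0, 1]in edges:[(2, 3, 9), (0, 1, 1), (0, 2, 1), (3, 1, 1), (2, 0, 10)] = 1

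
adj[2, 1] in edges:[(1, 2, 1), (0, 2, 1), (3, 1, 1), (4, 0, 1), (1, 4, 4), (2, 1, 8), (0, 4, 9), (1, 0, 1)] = 8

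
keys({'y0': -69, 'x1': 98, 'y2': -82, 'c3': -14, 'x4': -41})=['y0', 'x1', 'y2', 'c3', 'x4']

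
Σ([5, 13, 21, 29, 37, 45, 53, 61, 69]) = 5 + 13 + 21 + 29 + 37 + 45 + 53 + 61 + 69
= 333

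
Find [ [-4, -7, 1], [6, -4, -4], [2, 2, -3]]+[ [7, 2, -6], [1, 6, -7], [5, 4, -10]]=[[3, -5, -5], [7, 2, -11], [7, 6, -13]]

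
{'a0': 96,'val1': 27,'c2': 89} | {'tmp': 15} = {'a0': 96, 'val1': 27, 'c2': 89, 'tmp': 15}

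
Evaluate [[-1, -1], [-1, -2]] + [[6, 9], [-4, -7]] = [[5, 8], [-5, -9]]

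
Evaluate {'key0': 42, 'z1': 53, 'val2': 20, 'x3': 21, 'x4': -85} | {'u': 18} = {'key0': 42, 'z1': 53, 'val2': 20, 'x3': 21, 'x4': -85, 'u': 18}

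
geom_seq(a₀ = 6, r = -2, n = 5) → [6, -12, 24, -48, 96]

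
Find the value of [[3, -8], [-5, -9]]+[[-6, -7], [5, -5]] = [[-3, -15], [0, -14]]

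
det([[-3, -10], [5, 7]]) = (-3)*(7) - (-10)*(5)
= 29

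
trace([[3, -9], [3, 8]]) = 11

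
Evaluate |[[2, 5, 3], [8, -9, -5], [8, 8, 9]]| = (1)*(2)*det([[-9, -5], [8, 9]]) + (-1)*(5)*det([[8, -5], [8, 9]]) + (1)*(3)*det([[8, -9], [8, 8]])
= -82 + -560 + 408
= -234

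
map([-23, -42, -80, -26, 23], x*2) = -23*2=-46, -42*2=-84, -80*2=-160, -26*2=-52, 23*2=46
= [-46, -84, -160, -52, 46]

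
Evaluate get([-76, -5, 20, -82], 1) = -5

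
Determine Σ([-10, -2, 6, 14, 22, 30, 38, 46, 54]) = 198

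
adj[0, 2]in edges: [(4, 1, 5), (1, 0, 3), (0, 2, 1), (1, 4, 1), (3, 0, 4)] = 1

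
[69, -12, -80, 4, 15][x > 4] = [69, 15]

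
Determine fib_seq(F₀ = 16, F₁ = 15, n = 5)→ F_2 = F_1 + F_0 = 31
F_3 = F_2 + F_1 = 46
F_4 = F_3 + F_2 = 77
= [16, 15, 31, 46, 77]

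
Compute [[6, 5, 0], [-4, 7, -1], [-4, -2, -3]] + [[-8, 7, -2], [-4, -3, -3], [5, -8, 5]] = [[-2, 12, -2], [-8, 4, -4], [1, -10, 2]]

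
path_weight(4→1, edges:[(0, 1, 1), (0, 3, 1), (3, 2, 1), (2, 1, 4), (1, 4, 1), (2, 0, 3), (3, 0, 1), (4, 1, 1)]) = w(4→1)=1
= 1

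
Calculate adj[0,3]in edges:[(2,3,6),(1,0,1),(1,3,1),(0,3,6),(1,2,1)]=6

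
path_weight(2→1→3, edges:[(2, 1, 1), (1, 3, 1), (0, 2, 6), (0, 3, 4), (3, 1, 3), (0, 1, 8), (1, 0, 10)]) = 2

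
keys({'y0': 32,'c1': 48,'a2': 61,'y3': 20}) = ['y0', 'c1', 'a2', 'y3']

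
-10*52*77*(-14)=560560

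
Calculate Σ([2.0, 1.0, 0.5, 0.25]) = 3.75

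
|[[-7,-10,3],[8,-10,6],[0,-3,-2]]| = -498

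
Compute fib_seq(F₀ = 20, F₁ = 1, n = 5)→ F_2 = F_1 + F_0 = 21
F_3 = F_2 + F_1 = 22
F_4 = F_3 + F_2 = 43
= [20, 1, 21, 22, 43]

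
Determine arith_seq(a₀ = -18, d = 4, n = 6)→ [-18, -14, -10, -6, -2, 2]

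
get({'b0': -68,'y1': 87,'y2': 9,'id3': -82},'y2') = 9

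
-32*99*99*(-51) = 15995232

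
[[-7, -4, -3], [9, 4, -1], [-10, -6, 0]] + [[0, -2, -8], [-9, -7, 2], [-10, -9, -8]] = [[-7, -6, -11], [0, -3, 1], [-20, -15, -8]]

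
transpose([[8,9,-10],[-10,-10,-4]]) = [[8, -10], [9, -10], [-10, -4]]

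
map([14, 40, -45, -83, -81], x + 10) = [24, 50, -35, -73, -71]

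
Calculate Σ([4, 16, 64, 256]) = 340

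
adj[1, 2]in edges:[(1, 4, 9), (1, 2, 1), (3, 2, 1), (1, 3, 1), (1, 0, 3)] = 1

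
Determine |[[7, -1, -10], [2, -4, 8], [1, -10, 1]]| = (1)*(7)*det([[-4, 8], [-10, 1]]) + (-1)*(-1)*det([[2, 8], [1, 1]]) + (1)*(-10)*det([[2, -4], [1, -10]])
= 532 + -6 + 160
= 686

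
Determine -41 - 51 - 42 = -134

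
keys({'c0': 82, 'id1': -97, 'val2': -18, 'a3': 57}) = ['c0', 'id1', 'val2', 'a3']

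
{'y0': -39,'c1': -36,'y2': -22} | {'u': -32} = {'y0': -39, 'c1': -36, 'y2': -22, 'u': -32}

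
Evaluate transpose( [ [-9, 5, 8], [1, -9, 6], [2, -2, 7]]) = [[-9, 1, 2], [5, -9, -2], [8, 6, 7]]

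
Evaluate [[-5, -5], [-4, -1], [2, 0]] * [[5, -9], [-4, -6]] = [[-5, 75], [-16, 42], [10, -18]]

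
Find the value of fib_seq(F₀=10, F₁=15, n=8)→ [10, 15, 25, 40, 65, 105, 170, 275]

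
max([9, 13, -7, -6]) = 13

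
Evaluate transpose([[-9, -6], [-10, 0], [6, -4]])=[[-9, -10, 6], [-6, 0, -4]]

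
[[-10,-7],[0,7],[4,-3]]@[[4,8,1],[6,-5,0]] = C[0][0] = (-10)*(4) + (-7)*(6) = -82
C[0][1] = (-10)*(8) + (-7)*(-5) = -45
C[0][2] = (-10)*(1) + (-7)*(0) = -10
C[1][0] = (0)*(4) + (7)*(6) = 42
C[1][1] = (0)*(8) + (7)*(-5) = -35
C[1][2] = (0)*(1) + (7)*(0) = 0
... (3 more cells)
= [[-82, -45, -10], [42, -35, 0], [-2, 47, 4]]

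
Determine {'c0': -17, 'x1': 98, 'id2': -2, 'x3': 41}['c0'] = -17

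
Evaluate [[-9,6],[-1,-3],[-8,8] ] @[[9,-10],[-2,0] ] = C[0][0] = (-9)*(9) + (6)*(-2) = -93
C[0][1] = (-9)*(-10) + (6)*(0) = 90
C[1][0] = (-1)*(9) + (-3)*(-2) = -3
C[1][1] = (-1)*(-10) + (-3)*(0) = 10
C[2][0] = (-8)*(9) + (8)*(-2) = -88
C[2][1] = (-8)*(-10) + (8)*(0) = 80
= [[-93, 90], [-3, 10], [-88, 80]]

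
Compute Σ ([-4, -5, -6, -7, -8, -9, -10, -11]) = (-4) + (-5) + (-6) + (-7) + (-8) + (-9) + (-10) + (-11)
= -60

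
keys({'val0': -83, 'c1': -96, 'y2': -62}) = ['val0', 'c1', 'y2']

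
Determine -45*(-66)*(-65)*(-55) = 10617750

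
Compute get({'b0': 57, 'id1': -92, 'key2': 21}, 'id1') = -92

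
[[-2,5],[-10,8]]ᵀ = [[-2, -10], [5, 8]]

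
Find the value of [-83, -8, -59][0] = -83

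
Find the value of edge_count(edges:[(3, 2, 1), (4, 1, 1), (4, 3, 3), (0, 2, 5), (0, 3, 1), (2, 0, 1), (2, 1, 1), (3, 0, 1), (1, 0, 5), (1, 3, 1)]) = 10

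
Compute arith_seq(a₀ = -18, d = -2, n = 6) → [-18, -20, -22, -24, -26, -28]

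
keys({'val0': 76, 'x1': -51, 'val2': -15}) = ['val0', 'x1', 'val2']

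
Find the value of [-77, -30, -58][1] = -30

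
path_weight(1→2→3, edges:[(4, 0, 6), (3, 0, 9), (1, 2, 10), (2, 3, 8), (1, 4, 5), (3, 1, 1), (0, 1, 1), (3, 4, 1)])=18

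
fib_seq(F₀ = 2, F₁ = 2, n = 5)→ F_2 = F_1 + F_0 = 4
F_3 = F_2 + F_1 = 6
F_4 = F_3 + F_2 = 10
= [2, 2, 4, 6, 10]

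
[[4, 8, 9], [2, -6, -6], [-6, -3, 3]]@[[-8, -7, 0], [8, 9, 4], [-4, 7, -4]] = C[0][0] = (4)*(-8) + (8)*(8) + (9)*(-4) = -4
C[0][1] = (4)*(-7) + (8)*(9) + (9)*(7) = 107
C[0][2] = (4)*(0) + (8)*(4) + (9)*(-4) = -4
C[1][0] = (2)*(-8) + (-6)*(8) + (-6)*(-4) = -40
C[1][1] = (2)*(-7) + (-6)*(9) + (-6)*(7) = -110
C[1][2] = (2)*(0) + (-6)*(4) + (-6)*(-4) = 0
... (3 more cells)
= [[-4, 107, -4], [-40, -110, 0], [12, 36, -24]]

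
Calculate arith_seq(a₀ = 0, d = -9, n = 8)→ a_0 = 0 + 0*-9 = 0
a_1 = 0 + 1*-9 = -9
a_2 = 0 + 2*-9 = -18
...
= [0, -9, -18, -27, -36, -45, -54, -63]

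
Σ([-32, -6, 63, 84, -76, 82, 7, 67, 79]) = 268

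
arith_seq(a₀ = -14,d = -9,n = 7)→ a_0 = -14 + 0*-9 = -14
a_1 = -14 + 1*-9 = -23
a_2 = -14 + 2*-9 = -32
...
= [-14, -23, -32, -41, -50, -59, -68]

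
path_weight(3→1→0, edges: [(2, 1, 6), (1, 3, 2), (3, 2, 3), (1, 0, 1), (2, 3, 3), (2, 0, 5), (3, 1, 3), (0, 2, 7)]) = 4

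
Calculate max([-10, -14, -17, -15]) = -10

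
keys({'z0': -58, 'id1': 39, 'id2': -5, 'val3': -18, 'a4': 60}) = ['z0', 'id1', 'id2', 'val3', 'a4']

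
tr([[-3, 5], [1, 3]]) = diagonal: (-3) + 3
= 0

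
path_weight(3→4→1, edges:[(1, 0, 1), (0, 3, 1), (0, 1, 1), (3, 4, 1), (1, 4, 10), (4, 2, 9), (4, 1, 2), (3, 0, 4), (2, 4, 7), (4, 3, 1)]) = 3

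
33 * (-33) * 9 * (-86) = 842886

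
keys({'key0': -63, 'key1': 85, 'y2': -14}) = ['key0', 'key1', 'y2']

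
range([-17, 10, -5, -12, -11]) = 27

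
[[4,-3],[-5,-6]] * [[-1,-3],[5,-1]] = C[0][0] = (4)*(-1) + (-3)*(5) = -19
C[0][1] = (4)*(-3) + (-3)*(-1) = -9
C[1][0] = (-5)*(-1) + (-6)*(5) = -25
C[1][1] = (-5)*(-3) + (-6)*(-1) = 21
= [[-19, -9], [-25, 21]]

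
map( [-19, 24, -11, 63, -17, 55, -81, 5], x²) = [361, 576, 121, 3969, 289, 3025, 6561, 25]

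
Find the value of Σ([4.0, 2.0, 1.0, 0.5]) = 4.0 + 2.0 + 1.0 + 0.5
= 7.5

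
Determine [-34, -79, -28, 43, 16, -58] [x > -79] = keep x where x > -79: -34✓, -79✗, -28✓, 43✓, 16✓, -58✓
= [-34, -28, 43, 16, -58]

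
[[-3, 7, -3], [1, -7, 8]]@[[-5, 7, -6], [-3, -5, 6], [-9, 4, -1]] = [[21, -68, 63], [-56, 74, -56]]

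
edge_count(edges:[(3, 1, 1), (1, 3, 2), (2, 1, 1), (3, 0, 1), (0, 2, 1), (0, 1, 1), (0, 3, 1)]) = 7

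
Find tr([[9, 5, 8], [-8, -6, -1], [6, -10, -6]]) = -3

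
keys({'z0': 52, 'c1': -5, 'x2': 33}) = ['z0', 'c1', 'x2']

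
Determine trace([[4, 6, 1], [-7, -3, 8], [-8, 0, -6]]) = -5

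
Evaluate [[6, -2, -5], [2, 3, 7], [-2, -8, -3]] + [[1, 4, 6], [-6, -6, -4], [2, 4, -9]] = [[7, 2, 1], [-4, -3, 3], [0, -4, -12]]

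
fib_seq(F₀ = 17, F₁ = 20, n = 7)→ [17, 20, 37, 57, 94, 151, 245]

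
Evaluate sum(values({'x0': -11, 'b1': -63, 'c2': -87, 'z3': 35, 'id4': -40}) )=-166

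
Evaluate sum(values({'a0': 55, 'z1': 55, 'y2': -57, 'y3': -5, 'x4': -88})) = -40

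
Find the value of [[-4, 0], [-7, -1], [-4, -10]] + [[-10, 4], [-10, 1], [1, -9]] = [[-14, 4], [-17, 0], [-3, -19]]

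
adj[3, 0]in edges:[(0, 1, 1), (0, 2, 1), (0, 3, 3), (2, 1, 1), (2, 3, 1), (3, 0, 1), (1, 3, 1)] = 1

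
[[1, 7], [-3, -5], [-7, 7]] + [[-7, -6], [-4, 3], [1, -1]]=[[-6, 1], [-7, -2], [-6, 6]]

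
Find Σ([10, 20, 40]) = 10 + 20 + 40
= 70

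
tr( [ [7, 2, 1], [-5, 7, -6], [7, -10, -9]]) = 5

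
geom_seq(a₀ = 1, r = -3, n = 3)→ [1, -3, 9]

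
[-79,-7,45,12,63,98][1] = -7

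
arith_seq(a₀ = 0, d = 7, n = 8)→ [0, 7, 14, 21, 28, 35, 42, 49]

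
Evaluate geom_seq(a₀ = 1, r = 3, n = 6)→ a_0 = 1*3^0 = 1
a_1 = 1*3^1 = 3
a_2 = 1*3^2 = 9
...
= [1, 3, 9, 27, 81, 243]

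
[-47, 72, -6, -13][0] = -47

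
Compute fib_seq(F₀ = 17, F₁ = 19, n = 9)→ F_2 = F_1 + F_0 = 36
F_3 = F_2 + F_1 = 55
F_4 = F_3 + F_2 = 91
...
= [17, 19, 36, 55, 91, 146, 237, 383, 620]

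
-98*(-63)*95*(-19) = -11144070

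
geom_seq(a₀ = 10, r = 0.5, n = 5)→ a_0 = 10*0.5^0 = 10.0
a_1 = 10*0.5^1 = 5.0
a_2 = 10*0.5^2 = 2.5
...
= [10.0, 5.0, 2.5, 1.25, 0.625]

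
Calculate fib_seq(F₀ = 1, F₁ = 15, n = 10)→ F_2 = F_1 + F_0 = 16
F_3 = F_2 + F_1 = 31
F_4 = F_3 + F_2 = 47
...
= [1, 15, 16, 31, 47, 78, 125, 203, 328, 531]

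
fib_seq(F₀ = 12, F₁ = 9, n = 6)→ [12, 9, 21, 30, 51, 81]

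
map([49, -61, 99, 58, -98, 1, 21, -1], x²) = (49)²=2401, (-61)²=3721, (99)²=9801, (58)²=3364, (-98)²=9604, (1)²=1, (21)²=441, (-1)²=1
= [2401, 3721, 9801, 3364, 9604, 1, 441, 1]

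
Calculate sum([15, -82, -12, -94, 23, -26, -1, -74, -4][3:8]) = -172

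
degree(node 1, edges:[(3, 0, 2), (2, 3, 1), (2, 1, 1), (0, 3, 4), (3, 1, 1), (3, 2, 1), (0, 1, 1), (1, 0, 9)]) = 4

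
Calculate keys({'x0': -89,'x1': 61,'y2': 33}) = ['x0', 'x1', 'y2']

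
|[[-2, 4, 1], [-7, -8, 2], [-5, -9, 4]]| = 123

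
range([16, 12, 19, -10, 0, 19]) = 29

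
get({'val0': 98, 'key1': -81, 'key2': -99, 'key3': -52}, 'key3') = -52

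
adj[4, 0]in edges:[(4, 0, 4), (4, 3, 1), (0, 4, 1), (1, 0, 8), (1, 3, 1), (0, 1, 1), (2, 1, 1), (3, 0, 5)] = 4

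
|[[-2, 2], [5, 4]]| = (-2)*(4) - (2)*(5)
= -18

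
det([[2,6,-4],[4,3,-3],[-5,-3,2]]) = 24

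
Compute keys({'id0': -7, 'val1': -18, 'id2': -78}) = ['id0', 'val1', 'id2']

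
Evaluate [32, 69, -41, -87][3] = -87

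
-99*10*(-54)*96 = 5132160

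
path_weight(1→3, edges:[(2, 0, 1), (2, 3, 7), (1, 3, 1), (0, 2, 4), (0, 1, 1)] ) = w(1→3)=1
= 1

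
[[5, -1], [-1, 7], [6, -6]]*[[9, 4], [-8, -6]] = C[0][0] = (5)*(9) + (-1)*(-8) = 53
C[0][1] = (5)*(4) + (-1)*(-6) = 26
C[1][0] = (-1)*(9) + (7)*(-8) = -65
C[1][1] = (-1)*(4) + (7)*(-6) = -46
C[2][0] = (6)*(9) + (-6)*(-8) = 102
C[2][1] = (6)*(4) + (-6)*(-6) = 60
= [[53, 26], [-65, -46], [102, 60]]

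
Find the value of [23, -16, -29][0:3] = [23, -16, -29]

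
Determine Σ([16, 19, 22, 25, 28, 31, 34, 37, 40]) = 16 + 19 + 22 + 25 + 28 + 31 + 34 + 37 + 40
= 252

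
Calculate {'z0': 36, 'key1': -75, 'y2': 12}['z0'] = 36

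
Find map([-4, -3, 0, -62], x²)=[16, 9, 0, 3844]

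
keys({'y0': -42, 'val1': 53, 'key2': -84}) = ['y0', 'val1', 'key2']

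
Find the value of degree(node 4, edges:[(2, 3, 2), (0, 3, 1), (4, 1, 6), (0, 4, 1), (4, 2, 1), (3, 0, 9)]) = 3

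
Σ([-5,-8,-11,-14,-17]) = -55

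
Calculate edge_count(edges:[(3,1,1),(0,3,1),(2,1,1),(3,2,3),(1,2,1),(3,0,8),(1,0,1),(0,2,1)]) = 8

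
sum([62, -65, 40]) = 37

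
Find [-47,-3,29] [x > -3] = [29]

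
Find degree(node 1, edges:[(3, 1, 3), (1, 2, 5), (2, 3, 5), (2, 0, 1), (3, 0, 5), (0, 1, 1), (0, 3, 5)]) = incident: (3,1), (1,2), (0,1)
= 3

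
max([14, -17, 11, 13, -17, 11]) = 14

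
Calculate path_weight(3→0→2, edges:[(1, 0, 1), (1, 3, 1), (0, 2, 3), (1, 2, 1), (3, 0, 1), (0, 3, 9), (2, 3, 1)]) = 4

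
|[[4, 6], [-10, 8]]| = (4)*(8) - (6)*(-10)
= 92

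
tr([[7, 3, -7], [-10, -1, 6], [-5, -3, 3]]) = diagonal: 7 + (-1) + 3
= 9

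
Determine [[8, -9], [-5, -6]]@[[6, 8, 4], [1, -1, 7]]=[[39, 73, -31], [-36, -34, -62]]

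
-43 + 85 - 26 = 16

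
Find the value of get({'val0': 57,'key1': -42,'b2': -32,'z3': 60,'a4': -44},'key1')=-42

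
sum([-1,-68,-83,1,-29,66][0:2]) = -69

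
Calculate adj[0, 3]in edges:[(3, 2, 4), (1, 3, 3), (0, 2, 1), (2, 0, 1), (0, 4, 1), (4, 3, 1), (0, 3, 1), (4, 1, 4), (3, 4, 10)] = 1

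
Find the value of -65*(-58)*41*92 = 14220440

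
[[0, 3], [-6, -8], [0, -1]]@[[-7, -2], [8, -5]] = [[24, -15], [-22, 52], [-8, 5]]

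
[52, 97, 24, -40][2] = 24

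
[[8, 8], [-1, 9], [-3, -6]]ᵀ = [[8, -1, -3], [8, 9, -6]]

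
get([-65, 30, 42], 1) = 30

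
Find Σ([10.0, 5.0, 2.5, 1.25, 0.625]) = 19.375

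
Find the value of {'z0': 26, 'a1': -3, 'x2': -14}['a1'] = -3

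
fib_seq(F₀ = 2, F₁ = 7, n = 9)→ [2, 7, 9, 16, 25, 41, 66, 107, 173]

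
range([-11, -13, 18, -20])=38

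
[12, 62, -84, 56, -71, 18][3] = 56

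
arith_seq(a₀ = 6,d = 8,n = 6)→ a_0 = 6 + 0*8 = 6
a_1 = 6 + 1*8 = 14
a_2 = 6 + 2*8 = 22
...
= [6, 14, 22, 30, 38, 46]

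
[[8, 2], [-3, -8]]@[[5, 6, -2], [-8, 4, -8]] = [[24, 56, -32], [49, -50, 70]]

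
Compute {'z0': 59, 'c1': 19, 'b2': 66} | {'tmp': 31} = {'z0': 59, 'c1': 19, 'b2': 66, 'tmp': 31}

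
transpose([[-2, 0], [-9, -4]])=[[-2, -9], [0, -4]]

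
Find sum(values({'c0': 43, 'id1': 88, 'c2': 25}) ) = 156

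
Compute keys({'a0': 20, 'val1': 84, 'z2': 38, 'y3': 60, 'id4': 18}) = ['a0', 'val1', 'z2', 'y3', 'id4']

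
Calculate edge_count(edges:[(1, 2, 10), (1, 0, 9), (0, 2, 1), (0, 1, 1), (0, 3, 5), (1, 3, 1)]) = 6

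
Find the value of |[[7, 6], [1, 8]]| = 50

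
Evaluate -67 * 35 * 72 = -168840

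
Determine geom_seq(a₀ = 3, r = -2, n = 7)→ [3, -6, 12, -24, 48, -96, 192]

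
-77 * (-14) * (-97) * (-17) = 1777622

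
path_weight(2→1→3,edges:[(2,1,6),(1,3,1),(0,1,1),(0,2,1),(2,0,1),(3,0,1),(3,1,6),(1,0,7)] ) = 7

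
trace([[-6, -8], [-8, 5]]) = -1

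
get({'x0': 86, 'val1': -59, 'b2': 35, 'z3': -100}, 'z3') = -100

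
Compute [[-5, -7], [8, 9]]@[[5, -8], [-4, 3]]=[[3, 19], [4, -37]]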